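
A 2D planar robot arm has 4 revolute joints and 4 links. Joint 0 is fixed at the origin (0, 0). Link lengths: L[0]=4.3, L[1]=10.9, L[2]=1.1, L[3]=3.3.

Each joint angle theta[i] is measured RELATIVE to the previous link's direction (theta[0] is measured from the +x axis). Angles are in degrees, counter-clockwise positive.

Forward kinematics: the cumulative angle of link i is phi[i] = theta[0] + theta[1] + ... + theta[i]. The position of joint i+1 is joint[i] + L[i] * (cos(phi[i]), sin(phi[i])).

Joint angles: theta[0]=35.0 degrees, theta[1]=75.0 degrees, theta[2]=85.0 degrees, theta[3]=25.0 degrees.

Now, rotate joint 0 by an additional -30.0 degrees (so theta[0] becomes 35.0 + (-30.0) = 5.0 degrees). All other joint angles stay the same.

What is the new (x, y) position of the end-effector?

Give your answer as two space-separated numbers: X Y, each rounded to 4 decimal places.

Answer: 1.8640 10.8208

Derivation:
joint[0] = (0.0000, 0.0000)  (base)
link 0: phi[0] = 5 = 5 deg
  cos(5 deg) = 0.9962, sin(5 deg) = 0.0872
  joint[1] = (0.0000, 0.0000) + 4.3 * (0.9962, 0.0872) = (0.0000 + 4.2836, 0.0000 + 0.3748) = (4.2836, 0.3748)
link 1: phi[1] = 5 + 75 = 80 deg
  cos(80 deg) = 0.1736, sin(80 deg) = 0.9848
  joint[2] = (4.2836, 0.3748) + 10.9 * (0.1736, 0.9848) = (4.2836 + 1.8928, 0.3748 + 10.7344) = (6.1764, 11.1092)
link 2: phi[2] = 5 + 75 + 85 = 165 deg
  cos(165 deg) = -0.9659, sin(165 deg) = 0.2588
  joint[3] = (6.1764, 11.1092) + 1.1 * (-0.9659, 0.2588) = (6.1764 + -1.0625, 11.1092 + 0.2847) = (5.1139, 11.3939)
link 3: phi[3] = 5 + 75 + 85 + 25 = 190 deg
  cos(190 deg) = -0.9848, sin(190 deg) = -0.1736
  joint[4] = (5.1139, 11.3939) + 3.3 * (-0.9848, -0.1736) = (5.1139 + -3.2499, 11.3939 + -0.5730) = (1.8640, 10.8208)
End effector: (1.8640, 10.8208)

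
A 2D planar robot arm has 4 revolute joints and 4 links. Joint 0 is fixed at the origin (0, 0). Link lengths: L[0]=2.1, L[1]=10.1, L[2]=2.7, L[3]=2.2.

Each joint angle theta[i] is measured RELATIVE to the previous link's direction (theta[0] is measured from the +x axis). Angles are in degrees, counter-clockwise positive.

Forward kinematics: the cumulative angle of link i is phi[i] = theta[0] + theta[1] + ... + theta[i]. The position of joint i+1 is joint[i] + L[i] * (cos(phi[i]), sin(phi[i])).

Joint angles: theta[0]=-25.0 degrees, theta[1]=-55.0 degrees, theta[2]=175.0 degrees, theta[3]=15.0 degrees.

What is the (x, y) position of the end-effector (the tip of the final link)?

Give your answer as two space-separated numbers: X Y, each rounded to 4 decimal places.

Answer: 2.6693 -6.0770

Derivation:
joint[0] = (0.0000, 0.0000)  (base)
link 0: phi[0] = -25 = -25 deg
  cos(-25 deg) = 0.9063, sin(-25 deg) = -0.4226
  joint[1] = (0.0000, 0.0000) + 2.1 * (0.9063, -0.4226) = (0.0000 + 1.9032, 0.0000 + -0.8875) = (1.9032, -0.8875)
link 1: phi[1] = -25 + -55 = -80 deg
  cos(-80 deg) = 0.1736, sin(-80 deg) = -0.9848
  joint[2] = (1.9032, -0.8875) + 10.1 * (0.1736, -0.9848) = (1.9032 + 1.7538, -0.8875 + -9.9466) = (3.6571, -10.8341)
link 2: phi[2] = -25 + -55 + 175 = 95 deg
  cos(95 deg) = -0.0872, sin(95 deg) = 0.9962
  joint[3] = (3.6571, -10.8341) + 2.7 * (-0.0872, 0.9962) = (3.6571 + -0.2353, -10.8341 + 2.6897) = (3.4218, -8.1443)
link 3: phi[3] = -25 + -55 + 175 + 15 = 110 deg
  cos(110 deg) = -0.3420, sin(110 deg) = 0.9397
  joint[4] = (3.4218, -8.1443) + 2.2 * (-0.3420, 0.9397) = (3.4218 + -0.7524, -8.1443 + 2.0673) = (2.6693, -6.0770)
End effector: (2.6693, -6.0770)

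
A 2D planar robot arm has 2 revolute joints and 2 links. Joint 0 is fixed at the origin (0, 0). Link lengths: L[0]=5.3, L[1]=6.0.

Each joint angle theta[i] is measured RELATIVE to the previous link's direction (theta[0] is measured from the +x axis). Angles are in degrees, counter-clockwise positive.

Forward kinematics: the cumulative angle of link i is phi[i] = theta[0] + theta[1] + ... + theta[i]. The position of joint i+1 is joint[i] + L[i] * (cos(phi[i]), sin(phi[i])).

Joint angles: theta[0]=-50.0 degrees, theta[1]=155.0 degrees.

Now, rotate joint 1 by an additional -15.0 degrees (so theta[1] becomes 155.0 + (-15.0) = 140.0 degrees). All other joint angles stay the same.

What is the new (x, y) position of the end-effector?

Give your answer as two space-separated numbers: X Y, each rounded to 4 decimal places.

joint[0] = (0.0000, 0.0000)  (base)
link 0: phi[0] = -50 = -50 deg
  cos(-50 deg) = 0.6428, sin(-50 deg) = -0.7660
  joint[1] = (0.0000, 0.0000) + 5.3 * (0.6428, -0.7660) = (0.0000 + 3.4068, 0.0000 + -4.0600) = (3.4068, -4.0600)
link 1: phi[1] = -50 + 140 = 90 deg
  cos(90 deg) = 0.0000, sin(90 deg) = 1.0000
  joint[2] = (3.4068, -4.0600) + 6 * (0.0000, 1.0000) = (3.4068 + 0.0000, -4.0600 + 6.0000) = (3.4068, 1.9400)
End effector: (3.4068, 1.9400)

Answer: 3.4068 1.9400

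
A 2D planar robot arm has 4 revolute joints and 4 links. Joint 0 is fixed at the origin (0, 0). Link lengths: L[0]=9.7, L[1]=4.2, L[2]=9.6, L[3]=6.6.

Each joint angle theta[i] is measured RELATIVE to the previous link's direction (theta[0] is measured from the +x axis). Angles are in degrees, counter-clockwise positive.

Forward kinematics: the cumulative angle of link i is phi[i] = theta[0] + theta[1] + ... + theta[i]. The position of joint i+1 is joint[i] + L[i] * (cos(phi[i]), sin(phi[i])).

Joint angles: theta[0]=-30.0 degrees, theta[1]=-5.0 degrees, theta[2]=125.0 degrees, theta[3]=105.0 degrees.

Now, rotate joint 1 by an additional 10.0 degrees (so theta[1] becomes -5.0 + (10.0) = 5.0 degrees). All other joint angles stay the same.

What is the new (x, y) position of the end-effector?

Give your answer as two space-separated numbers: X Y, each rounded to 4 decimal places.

joint[0] = (0.0000, 0.0000)  (base)
link 0: phi[0] = -30 = -30 deg
  cos(-30 deg) = 0.8660, sin(-30 deg) = -0.5000
  joint[1] = (0.0000, 0.0000) + 9.7 * (0.8660, -0.5000) = (0.0000 + 8.4004, 0.0000 + -4.8500) = (8.4004, -4.8500)
link 1: phi[1] = -30 + 5 = -25 deg
  cos(-25 deg) = 0.9063, sin(-25 deg) = -0.4226
  joint[2] = (8.4004, -4.8500) + 4.2 * (0.9063, -0.4226) = (8.4004 + 3.8065, -4.8500 + -1.7750) = (12.2069, -6.6250)
link 2: phi[2] = -30 + 5 + 125 = 100 deg
  cos(100 deg) = -0.1736, sin(100 deg) = 0.9848
  joint[3] = (12.2069, -6.6250) + 9.6 * (-0.1736, 0.9848) = (12.2069 + -1.6670, -6.6250 + 9.4542) = (10.5399, 2.8292)
link 3: phi[3] = -30 + 5 + 125 + 105 = 205 deg
  cos(205 deg) = -0.9063, sin(205 deg) = -0.4226
  joint[4] = (10.5399, 2.8292) + 6.6 * (-0.9063, -0.4226) = (10.5399 + -5.9816, 2.8292 + -2.7893) = (4.5583, 0.0399)
End effector: (4.5583, 0.0399)

Answer: 4.5583 0.0399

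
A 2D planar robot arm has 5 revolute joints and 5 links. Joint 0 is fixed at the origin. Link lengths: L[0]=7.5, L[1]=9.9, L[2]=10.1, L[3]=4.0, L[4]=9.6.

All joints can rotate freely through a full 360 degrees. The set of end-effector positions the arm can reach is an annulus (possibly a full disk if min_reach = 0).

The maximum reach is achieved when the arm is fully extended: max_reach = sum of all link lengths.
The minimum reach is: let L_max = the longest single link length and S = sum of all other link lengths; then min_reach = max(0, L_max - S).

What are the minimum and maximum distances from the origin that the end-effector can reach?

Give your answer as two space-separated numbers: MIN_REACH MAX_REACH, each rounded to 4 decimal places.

Link lengths: [7.5, 9.9, 10.1, 4.0, 9.6]
max_reach = 7.5 + 9.9 + 10.1 + 4 + 9.6 = 41.1
L_max = max([7.5, 9.9, 10.1, 4.0, 9.6]) = 10.1
S (sum of others) = 41.1 - 10.1 = 31
min_reach = max(0, 10.1 - 31) = max(0, -20.9) = 0

Answer: 0.0000 41.1000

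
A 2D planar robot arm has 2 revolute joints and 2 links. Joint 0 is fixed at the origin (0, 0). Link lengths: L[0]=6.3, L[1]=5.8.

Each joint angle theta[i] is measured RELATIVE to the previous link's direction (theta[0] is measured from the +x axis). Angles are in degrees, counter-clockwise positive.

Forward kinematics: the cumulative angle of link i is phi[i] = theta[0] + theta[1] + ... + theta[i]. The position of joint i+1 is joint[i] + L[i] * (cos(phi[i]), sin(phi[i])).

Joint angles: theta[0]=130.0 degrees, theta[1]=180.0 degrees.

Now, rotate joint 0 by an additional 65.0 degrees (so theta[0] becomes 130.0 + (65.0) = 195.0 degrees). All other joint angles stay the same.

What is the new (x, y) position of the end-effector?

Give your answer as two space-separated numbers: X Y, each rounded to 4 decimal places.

Answer: -0.4830 -0.1294

Derivation:
joint[0] = (0.0000, 0.0000)  (base)
link 0: phi[0] = 195 = 195 deg
  cos(195 deg) = -0.9659, sin(195 deg) = -0.2588
  joint[1] = (0.0000, 0.0000) + 6.3 * (-0.9659, -0.2588) = (0.0000 + -6.0853, 0.0000 + -1.6306) = (-6.0853, -1.6306)
link 1: phi[1] = 195 + 180 = 375 deg
  cos(375 deg) = 0.9659, sin(375 deg) = 0.2588
  joint[2] = (-6.0853, -1.6306) + 5.8 * (0.9659, 0.2588) = (-6.0853 + 5.6024, -1.6306 + 1.5012) = (-0.4830, -0.1294)
End effector: (-0.4830, -0.1294)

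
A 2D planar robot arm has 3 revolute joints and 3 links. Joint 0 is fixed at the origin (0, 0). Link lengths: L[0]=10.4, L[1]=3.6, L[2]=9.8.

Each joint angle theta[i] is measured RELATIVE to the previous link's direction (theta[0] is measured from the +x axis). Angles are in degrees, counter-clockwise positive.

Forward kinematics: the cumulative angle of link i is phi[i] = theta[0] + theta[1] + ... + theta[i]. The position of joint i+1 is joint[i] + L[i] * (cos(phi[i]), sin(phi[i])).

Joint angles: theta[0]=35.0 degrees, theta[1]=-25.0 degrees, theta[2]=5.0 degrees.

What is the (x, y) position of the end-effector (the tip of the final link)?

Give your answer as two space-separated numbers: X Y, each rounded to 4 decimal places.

Answer: 21.5306 9.1268

Derivation:
joint[0] = (0.0000, 0.0000)  (base)
link 0: phi[0] = 35 = 35 deg
  cos(35 deg) = 0.8192, sin(35 deg) = 0.5736
  joint[1] = (0.0000, 0.0000) + 10.4 * (0.8192, 0.5736) = (0.0000 + 8.5192, 0.0000 + 5.9652) = (8.5192, 5.9652)
link 1: phi[1] = 35 + -25 = 10 deg
  cos(10 deg) = 0.9848, sin(10 deg) = 0.1736
  joint[2] = (8.5192, 5.9652) + 3.6 * (0.9848, 0.1736) = (8.5192 + 3.5453, 5.9652 + 0.6251) = (12.0645, 6.5903)
link 2: phi[2] = 35 + -25 + 5 = 15 deg
  cos(15 deg) = 0.9659, sin(15 deg) = 0.2588
  joint[3] = (12.0645, 6.5903) + 9.8 * (0.9659, 0.2588) = (12.0645 + 9.4661, 6.5903 + 2.5364) = (21.5306, 9.1268)
End effector: (21.5306, 9.1268)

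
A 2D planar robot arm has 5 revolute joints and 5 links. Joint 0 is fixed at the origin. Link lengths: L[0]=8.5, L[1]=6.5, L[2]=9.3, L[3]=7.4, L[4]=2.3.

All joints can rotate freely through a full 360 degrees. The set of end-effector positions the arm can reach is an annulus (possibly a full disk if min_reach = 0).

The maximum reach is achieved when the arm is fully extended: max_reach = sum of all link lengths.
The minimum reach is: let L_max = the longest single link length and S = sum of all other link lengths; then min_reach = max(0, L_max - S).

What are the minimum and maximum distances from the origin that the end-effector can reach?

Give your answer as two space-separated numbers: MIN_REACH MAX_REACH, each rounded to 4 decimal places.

Answer: 0.0000 34.0000

Derivation:
Link lengths: [8.5, 6.5, 9.3, 7.4, 2.3]
max_reach = 8.5 + 6.5 + 9.3 + 7.4 + 2.3 = 34
L_max = max([8.5, 6.5, 9.3, 7.4, 2.3]) = 9.3
S (sum of others) = 34 - 9.3 = 24.7
min_reach = max(0, 9.3 - 24.7) = max(0, -15.4) = 0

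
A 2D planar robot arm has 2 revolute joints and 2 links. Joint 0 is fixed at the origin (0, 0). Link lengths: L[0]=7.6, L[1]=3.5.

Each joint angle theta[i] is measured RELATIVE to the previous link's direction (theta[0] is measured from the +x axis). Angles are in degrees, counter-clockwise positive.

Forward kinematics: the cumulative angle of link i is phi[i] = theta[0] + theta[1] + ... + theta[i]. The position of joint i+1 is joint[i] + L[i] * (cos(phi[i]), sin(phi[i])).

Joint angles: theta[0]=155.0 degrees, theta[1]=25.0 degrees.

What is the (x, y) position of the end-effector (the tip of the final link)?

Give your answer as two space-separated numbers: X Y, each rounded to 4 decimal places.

Answer: -10.3879 3.2119

Derivation:
joint[0] = (0.0000, 0.0000)  (base)
link 0: phi[0] = 155 = 155 deg
  cos(155 deg) = -0.9063, sin(155 deg) = 0.4226
  joint[1] = (0.0000, 0.0000) + 7.6 * (-0.9063, 0.4226) = (0.0000 + -6.8879, 0.0000 + 3.2119) = (-6.8879, 3.2119)
link 1: phi[1] = 155 + 25 = 180 deg
  cos(180 deg) = -1.0000, sin(180 deg) = 0.0000
  joint[2] = (-6.8879, 3.2119) + 3.5 * (-1.0000, 0.0000) = (-6.8879 + -3.5000, 3.2119 + 0.0000) = (-10.3879, 3.2119)
End effector: (-10.3879, 3.2119)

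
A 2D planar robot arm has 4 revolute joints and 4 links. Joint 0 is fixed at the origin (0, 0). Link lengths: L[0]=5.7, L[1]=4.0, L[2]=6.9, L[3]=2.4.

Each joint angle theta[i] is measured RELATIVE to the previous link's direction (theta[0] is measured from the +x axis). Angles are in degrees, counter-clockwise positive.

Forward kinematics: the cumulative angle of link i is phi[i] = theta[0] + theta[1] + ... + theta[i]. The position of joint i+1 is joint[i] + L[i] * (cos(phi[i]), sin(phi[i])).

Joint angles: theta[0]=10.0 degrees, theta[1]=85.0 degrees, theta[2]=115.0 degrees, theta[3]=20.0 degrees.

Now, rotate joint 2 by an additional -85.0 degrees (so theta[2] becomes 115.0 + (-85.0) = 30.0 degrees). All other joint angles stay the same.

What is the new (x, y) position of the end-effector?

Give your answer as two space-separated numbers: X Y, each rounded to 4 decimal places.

Answer: -0.6589 12.0033

Derivation:
joint[0] = (0.0000, 0.0000)  (base)
link 0: phi[0] = 10 = 10 deg
  cos(10 deg) = 0.9848, sin(10 deg) = 0.1736
  joint[1] = (0.0000, 0.0000) + 5.7 * (0.9848, 0.1736) = (0.0000 + 5.6134, 0.0000 + 0.9898) = (5.6134, 0.9898)
link 1: phi[1] = 10 + 85 = 95 deg
  cos(95 deg) = -0.0872, sin(95 deg) = 0.9962
  joint[2] = (5.6134, 0.9898) + 4 * (-0.0872, 0.9962) = (5.6134 + -0.3486, 0.9898 + 3.9848) = (5.2648, 4.9746)
link 2: phi[2] = 10 + 85 + 30 = 125 deg
  cos(125 deg) = -0.5736, sin(125 deg) = 0.8192
  joint[3] = (5.2648, 4.9746) + 6.9 * (-0.5736, 0.8192) = (5.2648 + -3.9577, 4.9746 + 5.6521) = (1.3071, 10.6267)
link 3: phi[3] = 10 + 85 + 30 + 20 = 145 deg
  cos(145 deg) = -0.8192, sin(145 deg) = 0.5736
  joint[4] = (1.3071, 10.6267) + 2.4 * (-0.8192, 0.5736) = (1.3071 + -1.9660, 10.6267 + 1.3766) = (-0.6589, 12.0033)
End effector: (-0.6589, 12.0033)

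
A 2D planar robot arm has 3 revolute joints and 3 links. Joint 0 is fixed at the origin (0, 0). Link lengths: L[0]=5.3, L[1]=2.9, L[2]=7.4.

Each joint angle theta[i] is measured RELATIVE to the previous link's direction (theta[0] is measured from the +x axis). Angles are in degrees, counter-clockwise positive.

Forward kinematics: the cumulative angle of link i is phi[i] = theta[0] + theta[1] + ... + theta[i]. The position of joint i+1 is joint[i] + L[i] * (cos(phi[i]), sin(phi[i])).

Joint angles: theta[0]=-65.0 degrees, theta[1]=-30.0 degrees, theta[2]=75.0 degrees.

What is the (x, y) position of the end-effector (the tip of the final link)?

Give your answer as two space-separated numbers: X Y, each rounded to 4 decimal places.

Answer: 8.9409 -10.2233

Derivation:
joint[0] = (0.0000, 0.0000)  (base)
link 0: phi[0] = -65 = -65 deg
  cos(-65 deg) = 0.4226, sin(-65 deg) = -0.9063
  joint[1] = (0.0000, 0.0000) + 5.3 * (0.4226, -0.9063) = (0.0000 + 2.2399, 0.0000 + -4.8034) = (2.2399, -4.8034)
link 1: phi[1] = -65 + -30 = -95 deg
  cos(-95 deg) = -0.0872, sin(-95 deg) = -0.9962
  joint[2] = (2.2399, -4.8034) + 2.9 * (-0.0872, -0.9962) = (2.2399 + -0.2528, -4.8034 + -2.8890) = (1.9871, -7.6924)
link 2: phi[2] = -65 + -30 + 75 = -20 deg
  cos(-20 deg) = 0.9397, sin(-20 deg) = -0.3420
  joint[3] = (1.9871, -7.6924) + 7.4 * (0.9397, -0.3420) = (1.9871 + 6.9537, -7.6924 + -2.5309) = (8.9409, -10.2233)
End effector: (8.9409, -10.2233)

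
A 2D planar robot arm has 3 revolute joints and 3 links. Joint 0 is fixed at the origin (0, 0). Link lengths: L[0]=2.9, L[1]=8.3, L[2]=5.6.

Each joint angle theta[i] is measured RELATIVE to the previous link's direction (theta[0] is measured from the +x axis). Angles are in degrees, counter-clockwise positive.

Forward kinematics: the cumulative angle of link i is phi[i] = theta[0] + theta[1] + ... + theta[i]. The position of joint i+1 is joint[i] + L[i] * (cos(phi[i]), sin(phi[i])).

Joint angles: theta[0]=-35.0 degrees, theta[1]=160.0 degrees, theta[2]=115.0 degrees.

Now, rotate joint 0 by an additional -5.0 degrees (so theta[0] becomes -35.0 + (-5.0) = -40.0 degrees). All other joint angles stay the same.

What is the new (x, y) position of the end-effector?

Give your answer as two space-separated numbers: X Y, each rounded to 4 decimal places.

joint[0] = (0.0000, 0.0000)  (base)
link 0: phi[0] = -40 = -40 deg
  cos(-40 deg) = 0.7660, sin(-40 deg) = -0.6428
  joint[1] = (0.0000, 0.0000) + 2.9 * (0.7660, -0.6428) = (0.0000 + 2.2215, 0.0000 + -1.8641) = (2.2215, -1.8641)
link 1: phi[1] = -40 + 160 = 120 deg
  cos(120 deg) = -0.5000, sin(120 deg) = 0.8660
  joint[2] = (2.2215, -1.8641) + 8.3 * (-0.5000, 0.8660) = (2.2215 + -4.1500, -1.8641 + 7.1880) = (-1.9285, 5.3239)
link 2: phi[2] = -40 + 160 + 115 = 235 deg
  cos(235 deg) = -0.5736, sin(235 deg) = -0.8192
  joint[3] = (-1.9285, 5.3239) + 5.6 * (-0.5736, -0.8192) = (-1.9285 + -3.2120, 5.3239 + -4.5873) = (-5.1405, 0.7367)
End effector: (-5.1405, 0.7367)

Answer: -5.1405 0.7367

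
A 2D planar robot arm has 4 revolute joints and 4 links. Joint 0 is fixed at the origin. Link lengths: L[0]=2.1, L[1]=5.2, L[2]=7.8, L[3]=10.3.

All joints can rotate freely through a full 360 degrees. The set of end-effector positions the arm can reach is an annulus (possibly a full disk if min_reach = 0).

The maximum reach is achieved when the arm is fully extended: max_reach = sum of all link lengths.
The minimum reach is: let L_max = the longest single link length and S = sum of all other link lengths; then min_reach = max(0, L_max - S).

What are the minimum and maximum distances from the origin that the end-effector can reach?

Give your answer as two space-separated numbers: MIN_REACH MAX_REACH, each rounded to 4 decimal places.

Answer: 0.0000 25.4000

Derivation:
Link lengths: [2.1, 5.2, 7.8, 10.3]
max_reach = 2.1 + 5.2 + 7.8 + 10.3 = 25.4
L_max = max([2.1, 5.2, 7.8, 10.3]) = 10.3
S (sum of others) = 25.4 - 10.3 = 15.1
min_reach = max(0, 10.3 - 15.1) = max(0, -4.8) = 0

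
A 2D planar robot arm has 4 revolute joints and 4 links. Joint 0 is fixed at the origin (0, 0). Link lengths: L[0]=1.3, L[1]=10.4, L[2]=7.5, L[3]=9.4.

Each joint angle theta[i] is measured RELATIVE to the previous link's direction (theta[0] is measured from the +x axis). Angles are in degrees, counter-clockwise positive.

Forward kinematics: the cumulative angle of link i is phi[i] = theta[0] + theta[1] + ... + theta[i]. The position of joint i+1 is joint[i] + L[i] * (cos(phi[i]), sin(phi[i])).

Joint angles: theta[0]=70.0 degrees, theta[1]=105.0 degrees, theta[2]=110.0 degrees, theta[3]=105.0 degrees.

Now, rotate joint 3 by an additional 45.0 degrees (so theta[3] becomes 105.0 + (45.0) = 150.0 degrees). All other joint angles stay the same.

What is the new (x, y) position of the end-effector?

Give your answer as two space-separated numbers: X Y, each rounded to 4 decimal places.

joint[0] = (0.0000, 0.0000)  (base)
link 0: phi[0] = 70 = 70 deg
  cos(70 deg) = 0.3420, sin(70 deg) = 0.9397
  joint[1] = (0.0000, 0.0000) + 1.3 * (0.3420, 0.9397) = (0.0000 + 0.4446, 0.0000 + 1.2216) = (0.4446, 1.2216)
link 1: phi[1] = 70 + 105 = 175 deg
  cos(175 deg) = -0.9962, sin(175 deg) = 0.0872
  joint[2] = (0.4446, 1.2216) + 10.4 * (-0.9962, 0.0872) = (0.4446 + -10.3604, 1.2216 + 0.9064) = (-9.9158, 2.1280)
link 2: phi[2] = 70 + 105 + 110 = 285 deg
  cos(285 deg) = 0.2588, sin(285 deg) = -0.9659
  joint[3] = (-9.9158, 2.1280) + 7.5 * (0.2588, -0.9659) = (-9.9158 + 1.9411, 2.1280 + -7.2444) = (-7.9747, -5.1164)
link 3: phi[3] = 70 + 105 + 110 + 150 = 435 deg
  cos(435 deg) = 0.2588, sin(435 deg) = 0.9659
  joint[4] = (-7.9747, -5.1164) + 9.4 * (0.2588, 0.9659) = (-7.9747 + 2.4329, -5.1164 + 9.0797) = (-5.5418, 3.9633)
End effector: (-5.5418, 3.9633)

Answer: -5.5418 3.9633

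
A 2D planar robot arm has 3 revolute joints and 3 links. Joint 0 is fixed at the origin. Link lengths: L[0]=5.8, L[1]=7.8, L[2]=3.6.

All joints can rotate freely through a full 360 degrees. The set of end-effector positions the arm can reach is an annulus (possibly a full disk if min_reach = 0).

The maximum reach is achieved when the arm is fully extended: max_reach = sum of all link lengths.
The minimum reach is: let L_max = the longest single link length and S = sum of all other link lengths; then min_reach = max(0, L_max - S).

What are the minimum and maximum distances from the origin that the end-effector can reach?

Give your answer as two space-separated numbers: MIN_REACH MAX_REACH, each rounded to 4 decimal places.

Link lengths: [5.8, 7.8, 3.6]
max_reach = 5.8 + 7.8 + 3.6 = 17.2
L_max = max([5.8, 7.8, 3.6]) = 7.8
S (sum of others) = 17.2 - 7.8 = 9.4
min_reach = max(0, 7.8 - 9.4) = max(0, -1.6) = 0

Answer: 0.0000 17.2000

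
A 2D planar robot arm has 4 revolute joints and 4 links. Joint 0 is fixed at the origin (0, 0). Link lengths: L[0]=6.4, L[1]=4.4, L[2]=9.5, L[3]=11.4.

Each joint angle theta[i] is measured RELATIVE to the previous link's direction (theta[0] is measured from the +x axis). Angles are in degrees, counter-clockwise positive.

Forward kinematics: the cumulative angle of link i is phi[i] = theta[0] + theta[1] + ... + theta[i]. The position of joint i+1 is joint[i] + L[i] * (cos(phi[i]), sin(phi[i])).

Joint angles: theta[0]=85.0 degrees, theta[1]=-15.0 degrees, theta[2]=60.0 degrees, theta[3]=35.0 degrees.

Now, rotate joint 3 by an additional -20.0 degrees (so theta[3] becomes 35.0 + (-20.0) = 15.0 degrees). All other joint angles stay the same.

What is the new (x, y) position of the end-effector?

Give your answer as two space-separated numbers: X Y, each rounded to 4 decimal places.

Answer: -13.3821 24.3265

Derivation:
joint[0] = (0.0000, 0.0000)  (base)
link 0: phi[0] = 85 = 85 deg
  cos(85 deg) = 0.0872, sin(85 deg) = 0.9962
  joint[1] = (0.0000, 0.0000) + 6.4 * (0.0872, 0.9962) = (0.0000 + 0.5578, 0.0000 + 6.3756) = (0.5578, 6.3756)
link 1: phi[1] = 85 + -15 = 70 deg
  cos(70 deg) = 0.3420, sin(70 deg) = 0.9397
  joint[2] = (0.5578, 6.3756) + 4.4 * (0.3420, 0.9397) = (0.5578 + 1.5049, 6.3756 + 4.1346) = (2.0627, 10.5103)
link 2: phi[2] = 85 + -15 + 60 = 130 deg
  cos(130 deg) = -0.6428, sin(130 deg) = 0.7660
  joint[3] = (2.0627, 10.5103) + 9.5 * (-0.6428, 0.7660) = (2.0627 + -6.1065, 10.5103 + 7.2774) = (-4.0438, 17.7877)
link 3: phi[3] = 85 + -15 + 60 + 15 = 145 deg
  cos(145 deg) = -0.8192, sin(145 deg) = 0.5736
  joint[4] = (-4.0438, 17.7877) + 11.4 * (-0.8192, 0.5736) = (-4.0438 + -9.3383, 17.7877 + 6.5388) = (-13.3821, 24.3265)
End effector: (-13.3821, 24.3265)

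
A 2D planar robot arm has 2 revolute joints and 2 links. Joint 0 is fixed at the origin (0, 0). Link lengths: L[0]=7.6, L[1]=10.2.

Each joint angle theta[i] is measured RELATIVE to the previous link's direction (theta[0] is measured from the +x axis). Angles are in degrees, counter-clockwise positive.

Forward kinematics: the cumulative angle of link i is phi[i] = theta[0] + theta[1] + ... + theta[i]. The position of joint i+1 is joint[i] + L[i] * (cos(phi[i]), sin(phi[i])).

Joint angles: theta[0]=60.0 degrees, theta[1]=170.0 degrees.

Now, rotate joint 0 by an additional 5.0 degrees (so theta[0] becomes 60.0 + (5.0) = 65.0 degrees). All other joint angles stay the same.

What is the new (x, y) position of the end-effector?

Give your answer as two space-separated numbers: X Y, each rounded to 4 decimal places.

joint[0] = (0.0000, 0.0000)  (base)
link 0: phi[0] = 65 = 65 deg
  cos(65 deg) = 0.4226, sin(65 deg) = 0.9063
  joint[1] = (0.0000, 0.0000) + 7.6 * (0.4226, 0.9063) = (0.0000 + 3.2119, 0.0000 + 6.8879) = (3.2119, 6.8879)
link 1: phi[1] = 65 + 170 = 235 deg
  cos(235 deg) = -0.5736, sin(235 deg) = -0.8192
  joint[2] = (3.2119, 6.8879) + 10.2 * (-0.5736, -0.8192) = (3.2119 + -5.8505, 6.8879 + -8.3554) = (-2.6386, -1.4674)
End effector: (-2.6386, -1.4674)

Answer: -2.6386 -1.4674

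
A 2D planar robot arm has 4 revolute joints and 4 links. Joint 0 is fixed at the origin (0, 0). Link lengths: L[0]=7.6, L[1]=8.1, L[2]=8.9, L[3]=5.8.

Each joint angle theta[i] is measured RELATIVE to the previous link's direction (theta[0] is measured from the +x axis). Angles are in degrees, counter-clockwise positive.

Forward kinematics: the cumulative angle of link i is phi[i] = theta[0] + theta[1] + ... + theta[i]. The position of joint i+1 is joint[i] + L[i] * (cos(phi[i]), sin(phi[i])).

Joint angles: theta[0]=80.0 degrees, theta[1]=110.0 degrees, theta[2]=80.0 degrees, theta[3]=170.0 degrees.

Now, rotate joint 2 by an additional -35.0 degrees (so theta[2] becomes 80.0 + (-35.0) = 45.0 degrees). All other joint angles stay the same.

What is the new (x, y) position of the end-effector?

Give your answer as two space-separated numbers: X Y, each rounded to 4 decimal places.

Answer: -7.6608 2.8888

Derivation:
joint[0] = (0.0000, 0.0000)  (base)
link 0: phi[0] = 80 = 80 deg
  cos(80 deg) = 0.1736, sin(80 deg) = 0.9848
  joint[1] = (0.0000, 0.0000) + 7.6 * (0.1736, 0.9848) = (0.0000 + 1.3197, 0.0000 + 7.4845) = (1.3197, 7.4845)
link 1: phi[1] = 80 + 110 = 190 deg
  cos(190 deg) = -0.9848, sin(190 deg) = -0.1736
  joint[2] = (1.3197, 7.4845) + 8.1 * (-0.9848, -0.1736) = (1.3197 + -7.9769, 7.4845 + -1.4066) = (-6.6572, 6.0780)
link 2: phi[2] = 80 + 110 + 45 = 235 deg
  cos(235 deg) = -0.5736, sin(235 deg) = -0.8192
  joint[3] = (-6.6572, 6.0780) + 8.9 * (-0.5736, -0.8192) = (-6.6572 + -5.1048, 6.0780 + -7.2905) = (-11.7620, -1.2125)
link 3: phi[3] = 80 + 110 + 45 + 170 = 405 deg
  cos(405 deg) = 0.7071, sin(405 deg) = 0.7071
  joint[4] = (-11.7620, -1.2125) + 5.8 * (0.7071, 0.7071) = (-11.7620 + 4.1012, -1.2125 + 4.1012) = (-7.6608, 2.8888)
End effector: (-7.6608, 2.8888)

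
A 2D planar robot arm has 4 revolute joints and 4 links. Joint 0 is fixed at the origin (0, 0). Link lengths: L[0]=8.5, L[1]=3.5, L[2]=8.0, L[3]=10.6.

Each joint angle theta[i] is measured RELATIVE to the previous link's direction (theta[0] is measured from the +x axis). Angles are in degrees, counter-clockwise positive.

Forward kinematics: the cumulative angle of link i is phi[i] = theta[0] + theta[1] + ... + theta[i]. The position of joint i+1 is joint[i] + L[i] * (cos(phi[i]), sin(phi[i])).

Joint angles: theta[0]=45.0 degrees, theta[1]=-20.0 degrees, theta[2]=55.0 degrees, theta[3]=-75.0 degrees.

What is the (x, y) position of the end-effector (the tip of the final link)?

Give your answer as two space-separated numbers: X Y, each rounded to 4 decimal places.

Answer: 21.1313 16.2919

Derivation:
joint[0] = (0.0000, 0.0000)  (base)
link 0: phi[0] = 45 = 45 deg
  cos(45 deg) = 0.7071, sin(45 deg) = 0.7071
  joint[1] = (0.0000, 0.0000) + 8.5 * (0.7071, 0.7071) = (0.0000 + 6.0104, 0.0000 + 6.0104) = (6.0104, 6.0104)
link 1: phi[1] = 45 + -20 = 25 deg
  cos(25 deg) = 0.9063, sin(25 deg) = 0.4226
  joint[2] = (6.0104, 6.0104) + 3.5 * (0.9063, 0.4226) = (6.0104 + 3.1721, 6.0104 + 1.4792) = (9.1825, 7.4896)
link 2: phi[2] = 45 + -20 + 55 = 80 deg
  cos(80 deg) = 0.1736, sin(80 deg) = 0.9848
  joint[3] = (9.1825, 7.4896) + 8 * (0.1736, 0.9848) = (9.1825 + 1.3892, 7.4896 + 7.8785) = (10.5717, 15.3680)
link 3: phi[3] = 45 + -20 + 55 + -75 = 5 deg
  cos(5 deg) = 0.9962, sin(5 deg) = 0.0872
  joint[4] = (10.5717, 15.3680) + 10.6 * (0.9962, 0.0872) = (10.5717 + 10.5597, 15.3680 + 0.9239) = (21.1313, 16.2919)
End effector: (21.1313, 16.2919)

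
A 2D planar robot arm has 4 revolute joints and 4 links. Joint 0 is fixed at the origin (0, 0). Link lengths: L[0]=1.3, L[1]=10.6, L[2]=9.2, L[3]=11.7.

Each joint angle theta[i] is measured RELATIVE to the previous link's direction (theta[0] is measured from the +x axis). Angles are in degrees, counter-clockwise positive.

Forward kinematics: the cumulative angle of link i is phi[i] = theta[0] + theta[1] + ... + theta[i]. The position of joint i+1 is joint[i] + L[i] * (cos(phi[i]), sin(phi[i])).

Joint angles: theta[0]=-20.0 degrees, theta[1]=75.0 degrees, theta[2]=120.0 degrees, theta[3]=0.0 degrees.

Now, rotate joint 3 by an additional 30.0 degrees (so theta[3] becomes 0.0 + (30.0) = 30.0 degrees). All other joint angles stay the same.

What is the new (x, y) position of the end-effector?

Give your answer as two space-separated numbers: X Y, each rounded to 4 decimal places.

Answer: -12.4673 4.0956

Derivation:
joint[0] = (0.0000, 0.0000)  (base)
link 0: phi[0] = -20 = -20 deg
  cos(-20 deg) = 0.9397, sin(-20 deg) = -0.3420
  joint[1] = (0.0000, 0.0000) + 1.3 * (0.9397, -0.3420) = (0.0000 + 1.2216, 0.0000 + -0.4446) = (1.2216, -0.4446)
link 1: phi[1] = -20 + 75 = 55 deg
  cos(55 deg) = 0.5736, sin(55 deg) = 0.8192
  joint[2] = (1.2216, -0.4446) + 10.6 * (0.5736, 0.8192) = (1.2216 + 6.0799, -0.4446 + 8.6830) = (7.3015, 8.2384)
link 2: phi[2] = -20 + 75 + 120 = 175 deg
  cos(175 deg) = -0.9962, sin(175 deg) = 0.0872
  joint[3] = (7.3015, 8.2384) + 9.2 * (-0.9962, 0.0872) = (7.3015 + -9.1650, 8.2384 + 0.8018) = (-1.8635, 9.0402)
link 3: phi[3] = -20 + 75 + 120 + 30 = 205 deg
  cos(205 deg) = -0.9063, sin(205 deg) = -0.4226
  joint[4] = (-1.8635, 9.0402) + 11.7 * (-0.9063, -0.4226) = (-1.8635 + -10.6038, 9.0402 + -4.9446) = (-12.4673, 4.0956)
End effector: (-12.4673, 4.0956)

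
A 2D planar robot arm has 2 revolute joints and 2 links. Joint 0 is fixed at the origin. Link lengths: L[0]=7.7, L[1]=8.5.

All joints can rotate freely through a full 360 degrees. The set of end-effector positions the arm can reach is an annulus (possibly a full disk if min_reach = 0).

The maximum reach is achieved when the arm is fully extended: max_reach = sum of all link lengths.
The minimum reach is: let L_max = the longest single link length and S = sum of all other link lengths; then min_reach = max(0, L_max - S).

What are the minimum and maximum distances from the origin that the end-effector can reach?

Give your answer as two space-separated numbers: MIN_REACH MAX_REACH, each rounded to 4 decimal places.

Answer: 0.8000 16.2000

Derivation:
Link lengths: [7.7, 8.5]
max_reach = 7.7 + 8.5 = 16.2
L_max = max([7.7, 8.5]) = 8.5
S (sum of others) = 16.2 - 8.5 = 7.7
min_reach = max(0, 8.5 - 7.7) = max(0, 0.8) = 0.8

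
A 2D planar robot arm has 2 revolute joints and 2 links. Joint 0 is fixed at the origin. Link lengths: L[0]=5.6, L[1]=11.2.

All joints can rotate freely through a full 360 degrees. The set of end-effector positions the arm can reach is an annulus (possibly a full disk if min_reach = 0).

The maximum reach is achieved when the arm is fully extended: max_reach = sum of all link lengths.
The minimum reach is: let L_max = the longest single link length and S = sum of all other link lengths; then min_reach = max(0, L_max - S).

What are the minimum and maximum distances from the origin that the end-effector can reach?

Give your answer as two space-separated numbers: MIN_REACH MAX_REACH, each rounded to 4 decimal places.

Link lengths: [5.6, 11.2]
max_reach = 5.6 + 11.2 = 16.8
L_max = max([5.6, 11.2]) = 11.2
S (sum of others) = 16.8 - 11.2 = 5.6
min_reach = max(0, 11.2 - 5.6) = max(0, 5.6) = 5.6

Answer: 5.6000 16.8000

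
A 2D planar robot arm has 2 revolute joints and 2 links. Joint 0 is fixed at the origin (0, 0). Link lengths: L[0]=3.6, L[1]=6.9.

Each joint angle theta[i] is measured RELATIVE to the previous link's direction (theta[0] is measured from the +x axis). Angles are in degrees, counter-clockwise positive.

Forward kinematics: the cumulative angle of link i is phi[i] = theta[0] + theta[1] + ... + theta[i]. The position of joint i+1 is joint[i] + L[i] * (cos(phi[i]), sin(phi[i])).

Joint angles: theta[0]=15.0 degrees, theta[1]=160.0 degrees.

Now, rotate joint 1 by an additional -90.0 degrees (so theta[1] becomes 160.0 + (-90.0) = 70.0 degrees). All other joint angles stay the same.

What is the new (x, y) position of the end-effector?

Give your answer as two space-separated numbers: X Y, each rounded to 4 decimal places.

Answer: 4.0787 7.8055

Derivation:
joint[0] = (0.0000, 0.0000)  (base)
link 0: phi[0] = 15 = 15 deg
  cos(15 deg) = 0.9659, sin(15 deg) = 0.2588
  joint[1] = (0.0000, 0.0000) + 3.6 * (0.9659, 0.2588) = (0.0000 + 3.4773, 0.0000 + 0.9317) = (3.4773, 0.9317)
link 1: phi[1] = 15 + 70 = 85 deg
  cos(85 deg) = 0.0872, sin(85 deg) = 0.9962
  joint[2] = (3.4773, 0.9317) + 6.9 * (0.0872, 0.9962) = (3.4773 + 0.6014, 0.9317 + 6.8737) = (4.0787, 7.8055)
End effector: (4.0787, 7.8055)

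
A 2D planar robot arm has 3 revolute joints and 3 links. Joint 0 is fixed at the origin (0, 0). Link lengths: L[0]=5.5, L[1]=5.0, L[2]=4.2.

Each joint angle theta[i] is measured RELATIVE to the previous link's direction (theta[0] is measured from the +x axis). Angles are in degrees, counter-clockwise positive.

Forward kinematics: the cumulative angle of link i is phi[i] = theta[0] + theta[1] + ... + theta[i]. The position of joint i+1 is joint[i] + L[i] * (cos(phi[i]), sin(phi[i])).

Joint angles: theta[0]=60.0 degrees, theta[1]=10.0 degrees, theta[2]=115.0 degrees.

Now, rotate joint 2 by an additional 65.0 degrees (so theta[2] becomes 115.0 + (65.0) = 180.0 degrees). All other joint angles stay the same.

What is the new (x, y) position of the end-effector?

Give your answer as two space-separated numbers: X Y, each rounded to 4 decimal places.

joint[0] = (0.0000, 0.0000)  (base)
link 0: phi[0] = 60 = 60 deg
  cos(60 deg) = 0.5000, sin(60 deg) = 0.8660
  joint[1] = (0.0000, 0.0000) + 5.5 * (0.5000, 0.8660) = (0.0000 + 2.7500, 0.0000 + 4.7631) = (2.7500, 4.7631)
link 1: phi[1] = 60 + 10 = 70 deg
  cos(70 deg) = 0.3420, sin(70 deg) = 0.9397
  joint[2] = (2.7500, 4.7631) + 5 * (0.3420, 0.9397) = (2.7500 + 1.7101, 4.7631 + 4.6985) = (4.4601, 9.4616)
link 2: phi[2] = 60 + 10 + 180 = 250 deg
  cos(250 deg) = -0.3420, sin(250 deg) = -0.9397
  joint[3] = (4.4601, 9.4616) + 4.2 * (-0.3420, -0.9397) = (4.4601 + -1.4365, 9.4616 + -3.9467) = (3.0236, 5.5149)
End effector: (3.0236, 5.5149)

Answer: 3.0236 5.5149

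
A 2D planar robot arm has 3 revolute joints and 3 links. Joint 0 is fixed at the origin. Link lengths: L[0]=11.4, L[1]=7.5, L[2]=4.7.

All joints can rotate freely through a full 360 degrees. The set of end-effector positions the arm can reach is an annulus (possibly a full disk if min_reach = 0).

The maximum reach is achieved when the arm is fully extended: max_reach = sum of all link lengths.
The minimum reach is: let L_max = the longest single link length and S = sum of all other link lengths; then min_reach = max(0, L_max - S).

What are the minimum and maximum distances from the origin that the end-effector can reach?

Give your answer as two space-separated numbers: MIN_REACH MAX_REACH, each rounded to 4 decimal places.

Link lengths: [11.4, 7.5, 4.7]
max_reach = 11.4 + 7.5 + 4.7 = 23.6
L_max = max([11.4, 7.5, 4.7]) = 11.4
S (sum of others) = 23.6 - 11.4 = 12.2
min_reach = max(0, 11.4 - 12.2) = max(0, -0.8) = 0

Answer: 0.0000 23.6000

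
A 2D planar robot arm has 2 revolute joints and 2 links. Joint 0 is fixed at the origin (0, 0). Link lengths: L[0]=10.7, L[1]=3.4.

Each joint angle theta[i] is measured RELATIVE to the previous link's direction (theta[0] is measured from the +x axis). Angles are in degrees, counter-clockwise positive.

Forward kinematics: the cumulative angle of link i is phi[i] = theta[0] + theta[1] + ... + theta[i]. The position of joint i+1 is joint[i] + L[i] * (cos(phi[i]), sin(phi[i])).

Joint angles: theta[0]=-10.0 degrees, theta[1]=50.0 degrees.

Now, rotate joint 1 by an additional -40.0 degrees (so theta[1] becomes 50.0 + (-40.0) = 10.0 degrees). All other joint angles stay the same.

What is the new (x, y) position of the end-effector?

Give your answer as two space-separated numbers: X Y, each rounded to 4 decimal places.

joint[0] = (0.0000, 0.0000)  (base)
link 0: phi[0] = -10 = -10 deg
  cos(-10 deg) = 0.9848, sin(-10 deg) = -0.1736
  joint[1] = (0.0000, 0.0000) + 10.7 * (0.9848, -0.1736) = (0.0000 + 10.5374, 0.0000 + -1.8580) = (10.5374, -1.8580)
link 1: phi[1] = -10 + 10 = 0 deg
  cos(0 deg) = 1.0000, sin(0 deg) = 0.0000
  joint[2] = (10.5374, -1.8580) + 3.4 * (1.0000, 0.0000) = (10.5374 + 3.4000, -1.8580 + 0.0000) = (13.9374, -1.8580)
End effector: (13.9374, -1.8580)

Answer: 13.9374 -1.8580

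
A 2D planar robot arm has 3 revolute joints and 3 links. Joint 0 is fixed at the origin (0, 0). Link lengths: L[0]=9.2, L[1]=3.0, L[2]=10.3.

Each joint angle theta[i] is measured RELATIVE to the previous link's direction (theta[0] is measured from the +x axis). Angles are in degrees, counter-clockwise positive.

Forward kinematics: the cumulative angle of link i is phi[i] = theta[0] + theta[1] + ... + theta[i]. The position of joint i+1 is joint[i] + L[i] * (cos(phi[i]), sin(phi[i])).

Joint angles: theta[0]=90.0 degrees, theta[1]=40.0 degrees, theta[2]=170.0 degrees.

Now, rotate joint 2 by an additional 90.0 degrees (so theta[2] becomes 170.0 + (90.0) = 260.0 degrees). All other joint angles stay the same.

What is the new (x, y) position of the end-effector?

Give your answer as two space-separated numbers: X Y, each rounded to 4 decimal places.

Answer: 6.9917 16.6481

Derivation:
joint[0] = (0.0000, 0.0000)  (base)
link 0: phi[0] = 90 = 90 deg
  cos(90 deg) = 0.0000, sin(90 deg) = 1.0000
  joint[1] = (0.0000, 0.0000) + 9.2 * (0.0000, 1.0000) = (0.0000 + 0.0000, 0.0000 + 9.2000) = (0.0000, 9.2000)
link 1: phi[1] = 90 + 40 = 130 deg
  cos(130 deg) = -0.6428, sin(130 deg) = 0.7660
  joint[2] = (0.0000, 9.2000) + 3 * (-0.6428, 0.7660) = (0.0000 + -1.9284, 9.2000 + 2.2981) = (-1.9284, 11.4981)
link 2: phi[2] = 90 + 40 + 260 = 390 deg
  cos(390 deg) = 0.8660, sin(390 deg) = 0.5000
  joint[3] = (-1.9284, 11.4981) + 10.3 * (0.8660, 0.5000) = (-1.9284 + 8.9201, 11.4981 + 5.1500) = (6.9917, 16.6481)
End effector: (6.9917, 16.6481)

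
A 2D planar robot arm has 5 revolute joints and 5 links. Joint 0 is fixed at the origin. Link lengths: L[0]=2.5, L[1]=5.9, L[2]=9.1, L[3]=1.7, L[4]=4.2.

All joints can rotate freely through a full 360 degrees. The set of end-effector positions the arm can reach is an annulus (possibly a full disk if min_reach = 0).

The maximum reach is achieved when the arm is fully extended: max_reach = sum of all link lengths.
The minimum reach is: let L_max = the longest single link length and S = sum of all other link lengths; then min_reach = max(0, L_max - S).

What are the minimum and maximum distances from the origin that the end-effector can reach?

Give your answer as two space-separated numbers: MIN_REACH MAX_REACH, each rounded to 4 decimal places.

Link lengths: [2.5, 5.9, 9.1, 1.7, 4.2]
max_reach = 2.5 + 5.9 + 9.1 + 1.7 + 4.2 = 23.4
L_max = max([2.5, 5.9, 9.1, 1.7, 4.2]) = 9.1
S (sum of others) = 23.4 - 9.1 = 14.3
min_reach = max(0, 9.1 - 14.3) = max(0, -5.2) = 0

Answer: 0.0000 23.4000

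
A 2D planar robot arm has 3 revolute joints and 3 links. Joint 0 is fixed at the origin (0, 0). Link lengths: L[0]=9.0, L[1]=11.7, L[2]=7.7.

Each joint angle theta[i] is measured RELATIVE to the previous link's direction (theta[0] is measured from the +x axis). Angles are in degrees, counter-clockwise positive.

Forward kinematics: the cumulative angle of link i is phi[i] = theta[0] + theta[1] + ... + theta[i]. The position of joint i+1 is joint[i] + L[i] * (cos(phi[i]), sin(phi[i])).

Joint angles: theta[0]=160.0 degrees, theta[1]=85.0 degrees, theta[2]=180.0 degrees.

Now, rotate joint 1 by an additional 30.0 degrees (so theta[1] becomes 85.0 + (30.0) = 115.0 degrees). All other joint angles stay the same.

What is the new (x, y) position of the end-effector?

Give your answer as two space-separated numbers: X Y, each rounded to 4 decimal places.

joint[0] = (0.0000, 0.0000)  (base)
link 0: phi[0] = 160 = 160 deg
  cos(160 deg) = -0.9397, sin(160 deg) = 0.3420
  joint[1] = (0.0000, 0.0000) + 9 * (-0.9397, 0.3420) = (0.0000 + -8.4572, 0.0000 + 3.0782) = (-8.4572, 3.0782)
link 1: phi[1] = 160 + 115 = 275 deg
  cos(275 deg) = 0.0872, sin(275 deg) = -0.9962
  joint[2] = (-8.4572, 3.0782) + 11.7 * (0.0872, -0.9962) = (-8.4572 + 1.0197, 3.0782 + -11.6555) = (-7.4375, -8.5773)
link 2: phi[2] = 160 + 115 + 180 = 455 deg
  cos(455 deg) = -0.0872, sin(455 deg) = 0.9962
  joint[3] = (-7.4375, -8.5773) + 7.7 * (-0.0872, 0.9962) = (-7.4375 + -0.6711, -8.5773 + 7.6707) = (-8.1086, -0.9066)
End effector: (-8.1086, -0.9066)

Answer: -8.1086 -0.9066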